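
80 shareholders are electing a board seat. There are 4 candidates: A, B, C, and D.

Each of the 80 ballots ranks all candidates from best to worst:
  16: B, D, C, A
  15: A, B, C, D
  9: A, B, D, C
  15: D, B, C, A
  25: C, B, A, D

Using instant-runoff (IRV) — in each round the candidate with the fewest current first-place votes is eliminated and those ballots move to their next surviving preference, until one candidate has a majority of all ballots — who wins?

B

Round 1: A 24, B 16, C 25, D 15. D eliminated.
Round 2: A 24, B 31, C 25. A eliminated.
Round 3: B 55, C 25. B has a majority (≥41).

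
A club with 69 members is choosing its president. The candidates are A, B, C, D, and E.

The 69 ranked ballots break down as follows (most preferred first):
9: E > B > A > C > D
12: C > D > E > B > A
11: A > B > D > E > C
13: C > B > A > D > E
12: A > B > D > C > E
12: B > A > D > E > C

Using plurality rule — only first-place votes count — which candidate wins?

First-place votes: A 23, B 12, C 25, D 0, E 9.

C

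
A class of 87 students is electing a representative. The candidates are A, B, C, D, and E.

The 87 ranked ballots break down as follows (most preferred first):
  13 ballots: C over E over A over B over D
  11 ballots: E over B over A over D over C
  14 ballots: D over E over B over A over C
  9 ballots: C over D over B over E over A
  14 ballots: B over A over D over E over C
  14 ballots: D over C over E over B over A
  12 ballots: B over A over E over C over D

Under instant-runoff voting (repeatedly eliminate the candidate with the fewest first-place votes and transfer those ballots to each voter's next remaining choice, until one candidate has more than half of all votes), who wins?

Round 1: A 0, B 26, C 22, D 28, E 11. A eliminated.
Round 2: B 26, C 22, D 28, E 11. E eliminated.
Round 3: B 37, C 22, D 28. C eliminated.
Round 4: B 50, D 37. B has a majority (≥44).

B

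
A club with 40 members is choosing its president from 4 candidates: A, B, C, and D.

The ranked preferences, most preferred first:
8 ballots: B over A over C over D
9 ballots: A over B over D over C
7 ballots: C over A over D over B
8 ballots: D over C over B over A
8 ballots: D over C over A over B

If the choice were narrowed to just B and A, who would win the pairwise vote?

B is ranked above A on 16 ballots; A above B on 24.

A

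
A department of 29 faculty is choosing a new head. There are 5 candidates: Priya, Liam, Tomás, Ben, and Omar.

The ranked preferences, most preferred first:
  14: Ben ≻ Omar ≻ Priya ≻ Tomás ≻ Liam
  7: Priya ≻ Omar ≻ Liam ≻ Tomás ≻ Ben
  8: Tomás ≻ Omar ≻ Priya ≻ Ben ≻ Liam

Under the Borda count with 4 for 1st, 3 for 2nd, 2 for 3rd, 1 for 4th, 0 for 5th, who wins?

Omar

Priya: 14×2 + 7×4 + 8×2 = 72
Liam: 14×0 + 7×2 + 8×0 = 14
Tomás: 14×1 + 7×1 + 8×4 = 53
Ben: 14×4 + 7×0 + 8×1 = 64
Omar: 14×3 + 7×3 + 8×3 = 87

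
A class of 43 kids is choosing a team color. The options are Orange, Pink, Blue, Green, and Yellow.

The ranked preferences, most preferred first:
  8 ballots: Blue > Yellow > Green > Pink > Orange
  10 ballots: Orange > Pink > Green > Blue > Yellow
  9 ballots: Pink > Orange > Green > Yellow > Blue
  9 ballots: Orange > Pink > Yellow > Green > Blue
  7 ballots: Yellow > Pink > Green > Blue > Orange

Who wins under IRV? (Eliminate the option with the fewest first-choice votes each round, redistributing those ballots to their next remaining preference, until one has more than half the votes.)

Round 1: Orange 19, Pink 9, Blue 8, Green 0, Yellow 7. Green eliminated.
Round 2: Orange 19, Pink 9, Blue 8, Yellow 7. Yellow eliminated.
Round 3: Orange 19, Pink 16, Blue 8. Blue eliminated.
Round 4: Orange 19, Pink 24. Pink has a majority (≥22).

Pink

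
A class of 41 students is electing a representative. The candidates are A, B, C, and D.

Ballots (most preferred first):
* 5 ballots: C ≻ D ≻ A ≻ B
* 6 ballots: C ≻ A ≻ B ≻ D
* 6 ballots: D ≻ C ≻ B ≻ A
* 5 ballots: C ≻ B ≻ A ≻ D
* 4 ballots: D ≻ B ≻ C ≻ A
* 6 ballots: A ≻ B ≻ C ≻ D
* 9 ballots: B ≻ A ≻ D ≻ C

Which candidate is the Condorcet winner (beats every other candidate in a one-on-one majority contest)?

C

C vs A: 26–15
C vs B: 22–19
C vs D: 22–19
C beats every other candidate.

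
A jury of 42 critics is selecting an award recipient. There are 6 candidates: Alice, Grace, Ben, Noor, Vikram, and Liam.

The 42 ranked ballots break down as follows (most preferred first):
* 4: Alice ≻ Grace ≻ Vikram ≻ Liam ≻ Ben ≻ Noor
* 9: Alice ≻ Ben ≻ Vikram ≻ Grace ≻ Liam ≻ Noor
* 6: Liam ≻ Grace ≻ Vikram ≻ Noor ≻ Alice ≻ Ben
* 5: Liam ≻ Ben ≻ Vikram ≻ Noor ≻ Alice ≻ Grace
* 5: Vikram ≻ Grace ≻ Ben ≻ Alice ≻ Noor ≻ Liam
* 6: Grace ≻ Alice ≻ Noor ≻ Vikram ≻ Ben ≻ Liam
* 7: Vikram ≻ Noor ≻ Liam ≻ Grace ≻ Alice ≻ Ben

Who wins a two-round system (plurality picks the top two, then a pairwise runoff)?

Vikram

Round 1 first-place votes: Alice 13, Grace 6, Ben 0, Noor 0, Vikram 12, Liam 11. Alice and Vikram advance.
Runoff: Alice is ranked above Vikram on 19 ballots, Vikram above Alice on 23.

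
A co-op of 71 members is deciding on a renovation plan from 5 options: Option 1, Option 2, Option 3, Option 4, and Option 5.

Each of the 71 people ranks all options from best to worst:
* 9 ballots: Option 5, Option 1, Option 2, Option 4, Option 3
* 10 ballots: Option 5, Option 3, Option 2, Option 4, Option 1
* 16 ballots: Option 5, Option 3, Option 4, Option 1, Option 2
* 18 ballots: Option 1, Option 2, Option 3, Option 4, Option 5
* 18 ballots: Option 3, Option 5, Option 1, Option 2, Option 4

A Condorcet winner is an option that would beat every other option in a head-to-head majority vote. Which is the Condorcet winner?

Option 3

Option 3 vs Option 1: 44–27
Option 3 vs Option 2: 44–27
Option 3 vs Option 4: 62–9
Option 3 vs Option 5: 36–35
Option 3 beats every other option.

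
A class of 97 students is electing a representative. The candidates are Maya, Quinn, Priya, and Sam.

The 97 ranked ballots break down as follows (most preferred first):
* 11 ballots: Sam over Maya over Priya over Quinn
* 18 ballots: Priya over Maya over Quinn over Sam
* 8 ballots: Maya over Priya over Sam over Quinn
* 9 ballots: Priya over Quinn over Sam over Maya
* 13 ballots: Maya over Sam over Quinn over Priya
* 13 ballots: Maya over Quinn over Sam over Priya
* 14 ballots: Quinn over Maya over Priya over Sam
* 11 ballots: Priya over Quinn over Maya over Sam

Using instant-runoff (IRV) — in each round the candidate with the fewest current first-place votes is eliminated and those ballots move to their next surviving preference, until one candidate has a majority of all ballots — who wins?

Maya

Round 1: Maya 34, Quinn 14, Priya 38, Sam 11. Sam eliminated.
Round 2: Maya 45, Quinn 14, Priya 38. Quinn eliminated.
Round 3: Maya 59, Priya 38. Maya has a majority (≥49).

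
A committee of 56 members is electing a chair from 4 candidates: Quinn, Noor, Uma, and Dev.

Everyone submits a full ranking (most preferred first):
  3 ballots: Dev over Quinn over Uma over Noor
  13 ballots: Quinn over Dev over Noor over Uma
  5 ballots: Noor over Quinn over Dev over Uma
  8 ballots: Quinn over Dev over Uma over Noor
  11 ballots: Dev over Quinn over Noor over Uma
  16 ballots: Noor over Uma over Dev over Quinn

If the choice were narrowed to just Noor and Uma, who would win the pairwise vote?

Noor is ranked above Uma on 45 ballots; Uma above Noor on 11.

Noor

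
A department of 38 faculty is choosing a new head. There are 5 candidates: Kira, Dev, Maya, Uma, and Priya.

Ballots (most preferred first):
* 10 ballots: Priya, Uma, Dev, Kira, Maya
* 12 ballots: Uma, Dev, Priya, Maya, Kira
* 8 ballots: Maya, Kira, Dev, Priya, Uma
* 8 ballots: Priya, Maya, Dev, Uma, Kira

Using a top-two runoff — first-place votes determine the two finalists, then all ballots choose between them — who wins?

Priya

Round 1 first-place votes: Kira 0, Dev 0, Maya 8, Uma 12, Priya 18. Priya and Uma advance.
Runoff: Priya is ranked above Uma on 26 ballots, Uma above Priya on 12.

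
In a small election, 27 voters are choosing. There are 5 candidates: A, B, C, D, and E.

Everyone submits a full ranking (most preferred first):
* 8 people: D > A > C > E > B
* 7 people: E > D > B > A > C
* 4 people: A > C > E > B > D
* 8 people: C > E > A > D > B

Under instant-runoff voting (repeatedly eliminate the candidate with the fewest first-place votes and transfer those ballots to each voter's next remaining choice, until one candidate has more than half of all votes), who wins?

D

Round 1: A 4, B 0, C 8, D 8, E 7. B eliminated.
Round 2: A 4, C 8, D 8, E 7. A eliminated.
Round 3: C 12, D 8, E 7. E eliminated.
Round 4: C 12, D 15. D has a majority (≥14).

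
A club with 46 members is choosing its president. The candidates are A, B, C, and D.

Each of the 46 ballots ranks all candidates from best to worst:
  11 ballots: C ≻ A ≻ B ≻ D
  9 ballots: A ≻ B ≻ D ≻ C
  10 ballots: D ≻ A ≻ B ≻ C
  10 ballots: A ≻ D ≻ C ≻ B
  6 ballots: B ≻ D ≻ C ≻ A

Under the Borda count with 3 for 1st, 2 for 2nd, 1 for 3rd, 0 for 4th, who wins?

A: 11×2 + 9×3 + 10×2 + 10×3 + 6×0 = 99
B: 11×1 + 9×2 + 10×1 + 10×0 + 6×3 = 57
C: 11×3 + 9×0 + 10×0 + 10×1 + 6×1 = 49
D: 11×0 + 9×1 + 10×3 + 10×2 + 6×2 = 71

A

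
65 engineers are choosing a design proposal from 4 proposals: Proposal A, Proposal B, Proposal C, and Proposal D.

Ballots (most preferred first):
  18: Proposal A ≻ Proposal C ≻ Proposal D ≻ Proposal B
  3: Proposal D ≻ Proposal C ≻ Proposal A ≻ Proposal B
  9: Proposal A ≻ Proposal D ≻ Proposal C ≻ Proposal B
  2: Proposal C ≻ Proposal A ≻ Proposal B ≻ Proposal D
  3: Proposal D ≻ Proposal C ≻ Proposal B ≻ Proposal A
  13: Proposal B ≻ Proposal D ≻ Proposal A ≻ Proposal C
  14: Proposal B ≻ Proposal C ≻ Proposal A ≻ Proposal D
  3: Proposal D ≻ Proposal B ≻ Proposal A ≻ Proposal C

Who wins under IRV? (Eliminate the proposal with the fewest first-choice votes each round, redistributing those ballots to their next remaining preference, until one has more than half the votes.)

Round 1: Proposal A 27, Proposal B 27, Proposal C 2, Proposal D 9. Proposal C eliminated.
Round 2: Proposal A 29, Proposal B 27, Proposal D 9. Proposal D eliminated.
Round 3: Proposal A 32, Proposal B 33. Proposal B has a majority (≥33).

Proposal B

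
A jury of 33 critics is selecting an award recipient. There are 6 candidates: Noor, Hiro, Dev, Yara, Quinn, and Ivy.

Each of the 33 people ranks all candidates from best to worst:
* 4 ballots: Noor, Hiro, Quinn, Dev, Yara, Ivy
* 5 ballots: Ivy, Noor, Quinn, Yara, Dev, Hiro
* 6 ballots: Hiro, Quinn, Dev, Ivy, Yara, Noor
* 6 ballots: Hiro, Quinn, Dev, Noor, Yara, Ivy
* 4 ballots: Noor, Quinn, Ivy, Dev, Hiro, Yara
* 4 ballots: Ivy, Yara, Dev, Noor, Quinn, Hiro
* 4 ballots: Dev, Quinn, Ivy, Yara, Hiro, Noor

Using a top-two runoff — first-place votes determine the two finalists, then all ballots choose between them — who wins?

Round 1 first-place votes: Noor 8, Hiro 12, Dev 4, Yara 0, Quinn 0, Ivy 9. Hiro and Ivy advance.
Runoff: Hiro is ranked above Ivy on 16 ballots, Ivy above Hiro on 17.

Ivy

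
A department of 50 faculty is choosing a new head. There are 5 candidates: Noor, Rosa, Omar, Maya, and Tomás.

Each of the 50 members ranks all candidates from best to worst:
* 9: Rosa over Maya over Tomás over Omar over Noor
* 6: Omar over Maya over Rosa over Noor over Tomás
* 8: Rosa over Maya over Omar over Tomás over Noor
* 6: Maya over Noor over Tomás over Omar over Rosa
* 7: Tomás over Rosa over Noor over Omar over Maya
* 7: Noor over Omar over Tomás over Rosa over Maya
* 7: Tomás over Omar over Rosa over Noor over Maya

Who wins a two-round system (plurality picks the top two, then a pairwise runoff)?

Tomás

Round 1 first-place votes: Noor 7, Rosa 17, Omar 6, Maya 6, Tomás 14. Rosa and Tomás advance.
Runoff: Rosa is ranked above Tomás on 23 ballots, Tomás above Rosa on 27.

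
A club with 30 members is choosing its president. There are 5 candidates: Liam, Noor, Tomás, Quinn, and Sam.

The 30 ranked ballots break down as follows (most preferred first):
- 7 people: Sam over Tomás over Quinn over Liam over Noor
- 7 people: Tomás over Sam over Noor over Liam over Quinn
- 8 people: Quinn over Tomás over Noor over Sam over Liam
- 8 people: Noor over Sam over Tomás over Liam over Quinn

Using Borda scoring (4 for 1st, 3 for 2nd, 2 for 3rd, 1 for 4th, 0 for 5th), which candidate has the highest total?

Tomás

Liam: 7×1 + 7×1 + 8×0 + 8×1 = 22
Noor: 7×0 + 7×2 + 8×2 + 8×4 = 62
Tomás: 7×3 + 7×4 + 8×3 + 8×2 = 89
Quinn: 7×2 + 7×0 + 8×4 + 8×0 = 46
Sam: 7×4 + 7×3 + 8×1 + 8×3 = 81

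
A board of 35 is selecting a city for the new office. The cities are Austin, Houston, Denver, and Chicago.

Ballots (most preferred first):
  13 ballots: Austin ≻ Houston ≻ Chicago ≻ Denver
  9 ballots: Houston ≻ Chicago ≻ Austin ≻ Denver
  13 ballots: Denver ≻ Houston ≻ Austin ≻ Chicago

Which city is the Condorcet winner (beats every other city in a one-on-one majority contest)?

Houston

Houston vs Austin: 22–13
Houston vs Denver: 22–13
Houston vs Chicago: 35–0
Houston beats every other city.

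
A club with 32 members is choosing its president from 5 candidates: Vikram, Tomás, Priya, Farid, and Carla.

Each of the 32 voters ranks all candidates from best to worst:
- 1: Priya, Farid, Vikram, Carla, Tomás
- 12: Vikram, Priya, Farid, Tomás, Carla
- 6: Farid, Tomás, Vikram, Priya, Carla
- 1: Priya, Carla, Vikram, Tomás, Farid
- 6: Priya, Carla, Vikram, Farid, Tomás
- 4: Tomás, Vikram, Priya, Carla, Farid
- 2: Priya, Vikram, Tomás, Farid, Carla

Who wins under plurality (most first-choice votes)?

First-place votes: Vikram 12, Tomás 4, Priya 10, Farid 6, Carla 0.

Vikram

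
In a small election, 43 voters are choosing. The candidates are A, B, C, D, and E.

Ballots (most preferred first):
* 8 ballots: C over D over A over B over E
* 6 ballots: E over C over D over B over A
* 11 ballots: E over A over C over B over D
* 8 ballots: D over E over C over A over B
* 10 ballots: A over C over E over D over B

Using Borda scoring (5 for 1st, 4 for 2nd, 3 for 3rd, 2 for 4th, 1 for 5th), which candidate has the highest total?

C

A: 8×3 + 6×1 + 11×4 + 8×2 + 10×5 = 140
B: 8×2 + 6×2 + 11×2 + 8×1 + 10×1 = 68
C: 8×5 + 6×4 + 11×3 + 8×3 + 10×4 = 161
D: 8×4 + 6×3 + 11×1 + 8×5 + 10×2 = 121
E: 8×1 + 6×5 + 11×5 + 8×4 + 10×3 = 155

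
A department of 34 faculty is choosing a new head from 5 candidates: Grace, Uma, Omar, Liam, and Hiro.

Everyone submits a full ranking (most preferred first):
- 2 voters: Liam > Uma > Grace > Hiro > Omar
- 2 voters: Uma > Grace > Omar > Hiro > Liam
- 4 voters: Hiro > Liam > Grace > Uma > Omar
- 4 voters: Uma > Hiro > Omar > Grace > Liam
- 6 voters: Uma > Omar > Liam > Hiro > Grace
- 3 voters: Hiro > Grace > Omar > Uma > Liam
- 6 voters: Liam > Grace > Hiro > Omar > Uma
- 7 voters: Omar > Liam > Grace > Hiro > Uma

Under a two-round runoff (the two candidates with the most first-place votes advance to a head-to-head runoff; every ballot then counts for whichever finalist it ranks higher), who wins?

Round 1 first-place votes: Grace 0, Uma 12, Omar 7, Liam 8, Hiro 7. Uma and Liam advance.
Runoff: Uma is ranked above Liam on 15 ballots, Liam above Uma on 19.

Liam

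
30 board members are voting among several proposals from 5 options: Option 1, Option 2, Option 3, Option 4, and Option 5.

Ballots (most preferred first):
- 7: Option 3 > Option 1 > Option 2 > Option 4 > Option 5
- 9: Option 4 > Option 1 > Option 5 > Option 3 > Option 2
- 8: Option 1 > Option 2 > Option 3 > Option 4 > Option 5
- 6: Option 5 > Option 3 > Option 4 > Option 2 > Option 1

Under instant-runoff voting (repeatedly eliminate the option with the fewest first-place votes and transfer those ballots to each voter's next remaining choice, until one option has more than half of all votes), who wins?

Option 3

Round 1: Option 1 8, Option 2 0, Option 3 7, Option 4 9, Option 5 6. Option 2 eliminated.
Round 2: Option 1 8, Option 3 7, Option 4 9, Option 5 6. Option 5 eliminated.
Round 3: Option 1 8, Option 3 13, Option 4 9. Option 1 eliminated.
Round 4: Option 3 21, Option 4 9. Option 3 has a majority (≥16).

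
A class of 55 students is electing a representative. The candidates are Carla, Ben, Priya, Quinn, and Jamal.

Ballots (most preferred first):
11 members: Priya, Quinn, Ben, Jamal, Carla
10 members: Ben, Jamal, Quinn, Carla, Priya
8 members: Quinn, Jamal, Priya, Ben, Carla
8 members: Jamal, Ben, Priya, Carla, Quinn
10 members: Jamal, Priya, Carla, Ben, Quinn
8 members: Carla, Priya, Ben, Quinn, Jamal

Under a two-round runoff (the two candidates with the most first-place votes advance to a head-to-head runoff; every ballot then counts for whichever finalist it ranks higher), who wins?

Round 1 first-place votes: Carla 8, Ben 10, Priya 11, Quinn 8, Jamal 18. Jamal and Priya advance.
Runoff: Jamal is ranked above Priya on 36 ballots, Priya above Jamal on 19.

Jamal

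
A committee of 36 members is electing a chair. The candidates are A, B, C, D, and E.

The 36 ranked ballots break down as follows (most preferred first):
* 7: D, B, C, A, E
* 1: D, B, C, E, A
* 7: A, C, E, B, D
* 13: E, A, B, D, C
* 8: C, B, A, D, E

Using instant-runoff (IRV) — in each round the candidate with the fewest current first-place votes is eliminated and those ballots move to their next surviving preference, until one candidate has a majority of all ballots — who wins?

Round 1: A 7, B 0, C 8, D 8, E 13. B eliminated.
Round 2: A 7, C 8, D 8, E 13. A eliminated.
Round 3: C 15, D 8, E 13. D eliminated.
Round 4: C 23, E 13. C has a majority (≥19).

C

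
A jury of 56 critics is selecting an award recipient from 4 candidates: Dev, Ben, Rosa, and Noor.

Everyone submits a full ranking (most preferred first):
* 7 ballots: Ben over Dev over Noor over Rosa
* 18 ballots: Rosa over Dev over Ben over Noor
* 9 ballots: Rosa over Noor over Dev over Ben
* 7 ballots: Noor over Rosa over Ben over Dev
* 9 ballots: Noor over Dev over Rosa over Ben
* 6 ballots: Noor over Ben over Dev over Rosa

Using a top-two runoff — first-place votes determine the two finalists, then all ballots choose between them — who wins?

Round 1 first-place votes: Dev 0, Ben 7, Rosa 27, Noor 22. Rosa and Noor advance.
Runoff: Rosa is ranked above Noor on 27 ballots, Noor above Rosa on 29.

Noor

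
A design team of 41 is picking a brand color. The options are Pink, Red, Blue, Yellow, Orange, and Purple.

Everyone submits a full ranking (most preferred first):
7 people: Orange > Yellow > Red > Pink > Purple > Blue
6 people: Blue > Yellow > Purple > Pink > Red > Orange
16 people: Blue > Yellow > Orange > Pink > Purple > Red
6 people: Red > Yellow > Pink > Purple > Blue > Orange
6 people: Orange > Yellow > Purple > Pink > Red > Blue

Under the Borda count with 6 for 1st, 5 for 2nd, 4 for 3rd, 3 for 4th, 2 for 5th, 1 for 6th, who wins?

Pink: 7×3 + 6×3 + 16×3 + 6×4 + 6×3 = 129
Red: 7×4 + 6×2 + 16×1 + 6×6 + 6×2 = 104
Blue: 7×1 + 6×6 + 16×6 + 6×2 + 6×1 = 157
Yellow: 7×5 + 6×5 + 16×5 + 6×5 + 6×5 = 205
Orange: 7×6 + 6×1 + 16×4 + 6×1 + 6×6 = 154
Purple: 7×2 + 6×4 + 16×2 + 6×3 + 6×4 = 112

Yellow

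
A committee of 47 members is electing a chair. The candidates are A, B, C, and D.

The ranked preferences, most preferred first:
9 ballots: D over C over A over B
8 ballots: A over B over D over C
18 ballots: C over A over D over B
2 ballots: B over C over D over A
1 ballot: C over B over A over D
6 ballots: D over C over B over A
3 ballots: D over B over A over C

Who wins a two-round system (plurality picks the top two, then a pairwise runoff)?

D

Round 1 first-place votes: A 8, B 2, C 19, D 18. C and D advance.
Runoff: C is ranked above D on 21 ballots, D above C on 26.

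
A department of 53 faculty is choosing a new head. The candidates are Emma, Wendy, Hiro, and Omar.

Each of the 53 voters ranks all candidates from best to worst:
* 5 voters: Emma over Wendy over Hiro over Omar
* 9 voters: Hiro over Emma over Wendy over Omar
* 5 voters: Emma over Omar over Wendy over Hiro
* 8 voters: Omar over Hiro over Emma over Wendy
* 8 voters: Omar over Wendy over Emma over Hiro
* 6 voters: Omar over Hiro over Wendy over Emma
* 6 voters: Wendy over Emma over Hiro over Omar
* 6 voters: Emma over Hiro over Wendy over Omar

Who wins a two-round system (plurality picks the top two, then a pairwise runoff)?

Round 1 first-place votes: Emma 16, Wendy 6, Hiro 9, Omar 22. Omar and Emma advance.
Runoff: Omar is ranked above Emma on 22 ballots, Emma above Omar on 31.

Emma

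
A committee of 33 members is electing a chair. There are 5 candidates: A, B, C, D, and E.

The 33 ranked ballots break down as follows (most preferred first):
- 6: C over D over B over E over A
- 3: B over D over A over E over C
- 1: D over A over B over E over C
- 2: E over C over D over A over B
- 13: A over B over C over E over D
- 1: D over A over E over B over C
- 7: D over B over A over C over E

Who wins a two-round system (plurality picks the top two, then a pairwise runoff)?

D

Round 1 first-place votes: A 13, B 3, C 6, D 9, E 2. A and D advance.
Runoff: A is ranked above D on 13 ballots, D above A on 20.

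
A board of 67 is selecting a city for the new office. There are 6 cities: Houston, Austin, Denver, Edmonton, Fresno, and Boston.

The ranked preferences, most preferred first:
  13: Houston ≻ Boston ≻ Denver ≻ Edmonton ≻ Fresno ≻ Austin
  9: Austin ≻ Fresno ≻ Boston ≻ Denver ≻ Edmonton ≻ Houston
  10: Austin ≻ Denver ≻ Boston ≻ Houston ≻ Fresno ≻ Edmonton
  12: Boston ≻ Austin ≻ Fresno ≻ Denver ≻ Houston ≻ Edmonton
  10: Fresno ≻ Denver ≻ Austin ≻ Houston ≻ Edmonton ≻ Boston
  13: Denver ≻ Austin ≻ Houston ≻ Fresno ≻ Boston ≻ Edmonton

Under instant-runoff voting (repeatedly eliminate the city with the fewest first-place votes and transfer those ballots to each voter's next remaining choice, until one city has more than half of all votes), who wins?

Round 1: Houston 13, Austin 19, Denver 13, Edmonton 0, Fresno 10, Boston 12. Edmonton eliminated.
Round 2: Houston 13, Austin 19, Denver 13, Fresno 10, Boston 12. Fresno eliminated.
Round 3: Houston 13, Austin 19, Denver 23, Boston 12. Boston eliminated.
Round 4: Houston 13, Austin 31, Denver 23. Houston eliminated.
Round 5: Austin 31, Denver 36. Denver has a majority (≥34).

Denver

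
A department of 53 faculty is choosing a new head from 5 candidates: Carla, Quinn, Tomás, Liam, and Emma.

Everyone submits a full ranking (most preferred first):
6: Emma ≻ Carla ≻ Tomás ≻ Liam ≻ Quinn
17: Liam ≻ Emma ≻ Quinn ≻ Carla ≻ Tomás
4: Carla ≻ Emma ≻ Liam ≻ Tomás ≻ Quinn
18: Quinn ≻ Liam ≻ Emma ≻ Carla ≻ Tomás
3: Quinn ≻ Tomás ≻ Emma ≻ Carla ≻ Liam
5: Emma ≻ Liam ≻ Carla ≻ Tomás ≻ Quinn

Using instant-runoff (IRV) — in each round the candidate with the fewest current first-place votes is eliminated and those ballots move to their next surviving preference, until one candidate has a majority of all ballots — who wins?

Round 1: Carla 4, Quinn 21, Tomás 0, Liam 17, Emma 11. Tomás eliminated.
Round 2: Carla 4, Quinn 21, Liam 17, Emma 11. Carla eliminated.
Round 3: Quinn 21, Liam 17, Emma 15. Emma eliminated.
Round 4: Quinn 21, Liam 32. Liam has a majority (≥27).

Liam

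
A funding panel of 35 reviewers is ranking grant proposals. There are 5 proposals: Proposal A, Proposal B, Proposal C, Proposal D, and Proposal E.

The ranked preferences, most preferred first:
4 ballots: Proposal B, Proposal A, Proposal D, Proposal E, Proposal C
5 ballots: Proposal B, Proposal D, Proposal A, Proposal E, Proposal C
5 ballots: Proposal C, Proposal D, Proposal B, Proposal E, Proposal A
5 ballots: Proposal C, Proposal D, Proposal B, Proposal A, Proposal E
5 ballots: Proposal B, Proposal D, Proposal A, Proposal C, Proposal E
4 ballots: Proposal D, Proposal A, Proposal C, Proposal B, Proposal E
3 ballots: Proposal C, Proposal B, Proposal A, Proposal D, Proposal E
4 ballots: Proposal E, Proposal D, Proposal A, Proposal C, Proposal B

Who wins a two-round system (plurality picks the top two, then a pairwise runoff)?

Round 1 first-place votes: Proposal A 0, Proposal B 14, Proposal C 13, Proposal D 4, Proposal E 4. Proposal B and Proposal C advance.
Runoff: Proposal B is ranked above Proposal C on 14 ballots, Proposal C above Proposal B on 21.

Proposal C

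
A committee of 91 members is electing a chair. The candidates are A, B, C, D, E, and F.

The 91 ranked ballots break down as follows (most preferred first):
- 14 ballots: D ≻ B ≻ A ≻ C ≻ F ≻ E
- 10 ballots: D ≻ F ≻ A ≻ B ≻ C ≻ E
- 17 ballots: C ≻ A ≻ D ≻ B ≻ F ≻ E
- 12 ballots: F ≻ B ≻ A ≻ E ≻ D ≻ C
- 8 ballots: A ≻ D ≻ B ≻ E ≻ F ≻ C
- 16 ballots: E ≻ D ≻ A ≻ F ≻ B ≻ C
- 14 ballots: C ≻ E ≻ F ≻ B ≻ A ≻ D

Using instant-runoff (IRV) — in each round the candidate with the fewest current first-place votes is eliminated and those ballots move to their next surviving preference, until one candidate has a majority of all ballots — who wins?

D

Round 1: A 8, B 0, C 31, D 24, E 16, F 12. B eliminated.
Round 2: A 8, C 31, D 24, E 16, F 12. A eliminated.
Round 3: C 31, D 32, E 16, F 12. F eliminated.
Round 4: C 31, D 32, E 28. E eliminated.
Round 5: C 31, D 60. D has a majority (≥46).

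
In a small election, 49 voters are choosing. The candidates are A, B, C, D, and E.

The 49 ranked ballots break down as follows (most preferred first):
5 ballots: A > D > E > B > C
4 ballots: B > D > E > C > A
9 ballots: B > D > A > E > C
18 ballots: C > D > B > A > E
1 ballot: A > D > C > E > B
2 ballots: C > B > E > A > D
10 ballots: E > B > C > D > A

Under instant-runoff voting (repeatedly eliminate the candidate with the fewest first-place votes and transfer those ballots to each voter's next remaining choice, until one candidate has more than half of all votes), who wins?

Round 1: A 6, B 13, C 20, D 0, E 10. D eliminated.
Round 2: A 6, B 13, C 20, E 10. A eliminated.
Round 3: B 13, C 21, E 15. B eliminated.
Round 4: C 21, E 28. E has a majority (≥25).

E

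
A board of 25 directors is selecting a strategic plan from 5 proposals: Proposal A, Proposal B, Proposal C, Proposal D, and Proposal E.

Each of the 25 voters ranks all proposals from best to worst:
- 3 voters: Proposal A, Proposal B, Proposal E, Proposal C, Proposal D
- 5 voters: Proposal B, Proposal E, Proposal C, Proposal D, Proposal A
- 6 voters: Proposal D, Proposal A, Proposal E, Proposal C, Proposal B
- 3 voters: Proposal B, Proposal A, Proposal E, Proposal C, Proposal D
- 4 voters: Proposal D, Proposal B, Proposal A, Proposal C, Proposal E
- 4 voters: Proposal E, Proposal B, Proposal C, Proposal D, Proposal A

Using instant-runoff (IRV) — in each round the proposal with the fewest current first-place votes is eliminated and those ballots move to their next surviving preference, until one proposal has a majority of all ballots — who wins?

Round 1: Proposal A 3, Proposal B 8, Proposal C 0, Proposal D 10, Proposal E 4. Proposal C eliminated.
Round 2: Proposal A 3, Proposal B 8, Proposal D 10, Proposal E 4. Proposal A eliminated.
Round 3: Proposal B 11, Proposal D 10, Proposal E 4. Proposal E eliminated.
Round 4: Proposal B 15, Proposal D 10. Proposal B has a majority (≥13).

Proposal B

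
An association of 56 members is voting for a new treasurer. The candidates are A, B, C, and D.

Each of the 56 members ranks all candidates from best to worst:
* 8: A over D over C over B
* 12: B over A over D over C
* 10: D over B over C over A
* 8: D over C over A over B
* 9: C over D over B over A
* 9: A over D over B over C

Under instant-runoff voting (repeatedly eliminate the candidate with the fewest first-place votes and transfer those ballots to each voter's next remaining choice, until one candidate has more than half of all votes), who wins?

A

Round 1: A 17, B 12, C 9, D 18. C eliminated.
Round 2: A 17, B 12, D 27. B eliminated.
Round 3: A 29, D 27. A has a majority (≥29).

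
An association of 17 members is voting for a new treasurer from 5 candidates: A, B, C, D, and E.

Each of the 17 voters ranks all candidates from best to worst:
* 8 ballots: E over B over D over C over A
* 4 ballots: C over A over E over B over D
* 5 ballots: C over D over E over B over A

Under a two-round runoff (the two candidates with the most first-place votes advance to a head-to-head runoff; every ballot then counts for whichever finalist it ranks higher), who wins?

C

Round 1 first-place votes: A 0, B 0, C 9, D 0, E 8. C and E advance.
Runoff: C is ranked above E on 9 ballots, E above C on 8.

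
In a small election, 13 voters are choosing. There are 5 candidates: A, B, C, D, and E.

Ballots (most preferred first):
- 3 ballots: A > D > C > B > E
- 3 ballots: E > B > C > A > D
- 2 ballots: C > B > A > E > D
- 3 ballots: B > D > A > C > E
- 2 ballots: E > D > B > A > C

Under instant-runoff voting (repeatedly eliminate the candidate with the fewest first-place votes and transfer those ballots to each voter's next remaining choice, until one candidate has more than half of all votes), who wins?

B

Round 1: A 3, B 3, C 2, D 0, E 5. D eliminated.
Round 2: A 3, B 3, C 2, E 5. C eliminated.
Round 3: A 3, B 5, E 5. A eliminated.
Round 4: B 8, E 5. B has a majority (≥7).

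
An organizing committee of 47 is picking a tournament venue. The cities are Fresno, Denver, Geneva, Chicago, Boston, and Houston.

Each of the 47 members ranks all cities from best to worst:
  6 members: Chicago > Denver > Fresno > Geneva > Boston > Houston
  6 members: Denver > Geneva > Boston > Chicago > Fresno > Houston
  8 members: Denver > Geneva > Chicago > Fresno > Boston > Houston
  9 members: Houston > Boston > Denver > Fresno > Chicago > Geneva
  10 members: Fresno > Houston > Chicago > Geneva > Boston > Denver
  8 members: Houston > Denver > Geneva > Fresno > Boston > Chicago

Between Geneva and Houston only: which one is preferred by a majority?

Houston

Geneva is ranked above Houston on 20 ballots; Houston above Geneva on 27.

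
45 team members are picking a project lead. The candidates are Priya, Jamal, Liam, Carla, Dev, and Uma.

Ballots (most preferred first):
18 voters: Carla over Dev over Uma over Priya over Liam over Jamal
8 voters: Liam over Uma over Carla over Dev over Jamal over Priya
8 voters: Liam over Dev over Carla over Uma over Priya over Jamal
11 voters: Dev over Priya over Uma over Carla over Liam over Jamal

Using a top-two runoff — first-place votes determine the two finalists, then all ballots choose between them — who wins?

Carla

Round 1 first-place votes: Priya 0, Jamal 0, Liam 16, Carla 18, Dev 11, Uma 0. Carla and Liam advance.
Runoff: Carla is ranked above Liam on 29 ballots, Liam above Carla on 16.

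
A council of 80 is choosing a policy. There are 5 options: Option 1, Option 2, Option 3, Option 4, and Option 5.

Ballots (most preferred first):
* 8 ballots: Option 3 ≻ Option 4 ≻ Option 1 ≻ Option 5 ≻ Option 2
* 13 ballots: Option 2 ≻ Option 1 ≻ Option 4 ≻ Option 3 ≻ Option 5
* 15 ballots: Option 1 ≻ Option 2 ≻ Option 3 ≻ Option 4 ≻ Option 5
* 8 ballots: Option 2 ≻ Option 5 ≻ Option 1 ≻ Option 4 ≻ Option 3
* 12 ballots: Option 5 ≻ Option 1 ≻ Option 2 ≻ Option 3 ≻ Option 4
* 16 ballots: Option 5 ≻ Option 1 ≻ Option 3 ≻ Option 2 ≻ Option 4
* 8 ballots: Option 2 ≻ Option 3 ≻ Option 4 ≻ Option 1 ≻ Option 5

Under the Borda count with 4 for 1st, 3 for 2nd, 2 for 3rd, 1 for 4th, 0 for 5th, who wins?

Option 1

Option 1: 8×2 + 13×3 + 15×4 + 8×2 + 12×3 + 16×3 + 8×1 = 223
Option 2: 8×0 + 13×4 + 15×3 + 8×4 + 12×2 + 16×1 + 8×4 = 201
Option 3: 8×4 + 13×1 + 15×2 + 8×0 + 12×1 + 16×2 + 8×3 = 143
Option 4: 8×3 + 13×2 + 15×1 + 8×1 + 12×0 + 16×0 + 8×2 = 89
Option 5: 8×1 + 13×0 + 15×0 + 8×3 + 12×4 + 16×4 + 8×0 = 144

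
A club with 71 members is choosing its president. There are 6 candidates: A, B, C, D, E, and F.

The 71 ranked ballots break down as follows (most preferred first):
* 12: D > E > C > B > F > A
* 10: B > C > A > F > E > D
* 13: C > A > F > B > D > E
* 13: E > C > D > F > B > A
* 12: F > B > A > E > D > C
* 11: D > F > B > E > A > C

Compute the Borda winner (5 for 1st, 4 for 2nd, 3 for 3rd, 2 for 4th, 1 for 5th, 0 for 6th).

A: 12×0 + 10×3 + 13×4 + 13×0 + 12×3 + 11×1 = 129
B: 12×2 + 10×5 + 13×2 + 13×1 + 12×4 + 11×3 = 194
C: 12×3 + 10×4 + 13×5 + 13×4 + 12×0 + 11×0 = 193
D: 12×5 + 10×0 + 13×1 + 13×3 + 12×1 + 11×5 = 179
E: 12×4 + 10×1 + 13×0 + 13×5 + 12×2 + 11×2 = 169
F: 12×1 + 10×2 + 13×3 + 13×2 + 12×5 + 11×4 = 201

F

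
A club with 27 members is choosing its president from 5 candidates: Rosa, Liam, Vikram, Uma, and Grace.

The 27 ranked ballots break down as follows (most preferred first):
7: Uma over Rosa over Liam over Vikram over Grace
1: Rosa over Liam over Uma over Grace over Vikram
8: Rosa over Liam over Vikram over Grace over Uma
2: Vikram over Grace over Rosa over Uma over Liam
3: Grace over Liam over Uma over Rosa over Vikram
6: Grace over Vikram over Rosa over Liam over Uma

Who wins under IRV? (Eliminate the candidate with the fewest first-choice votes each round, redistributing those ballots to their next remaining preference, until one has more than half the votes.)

Rosa

Round 1: Rosa 9, Liam 0, Vikram 2, Uma 7, Grace 9. Liam eliminated.
Round 2: Rosa 9, Vikram 2, Uma 7, Grace 9. Vikram eliminated.
Round 3: Rosa 9, Uma 7, Grace 11. Uma eliminated.
Round 4: Rosa 16, Grace 11. Rosa has a majority (≥14).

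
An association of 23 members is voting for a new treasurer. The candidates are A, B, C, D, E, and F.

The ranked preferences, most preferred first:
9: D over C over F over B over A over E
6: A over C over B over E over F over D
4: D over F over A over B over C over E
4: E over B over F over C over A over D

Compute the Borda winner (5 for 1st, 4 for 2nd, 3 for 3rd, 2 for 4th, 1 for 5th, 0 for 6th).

C

A: 9×1 + 6×5 + 4×3 + 4×1 = 55
B: 9×2 + 6×3 + 4×2 + 4×4 = 60
C: 9×4 + 6×4 + 4×1 + 4×2 = 72
D: 9×5 + 6×0 + 4×5 + 4×0 = 65
E: 9×0 + 6×2 + 4×0 + 4×5 = 32
F: 9×3 + 6×1 + 4×4 + 4×3 = 61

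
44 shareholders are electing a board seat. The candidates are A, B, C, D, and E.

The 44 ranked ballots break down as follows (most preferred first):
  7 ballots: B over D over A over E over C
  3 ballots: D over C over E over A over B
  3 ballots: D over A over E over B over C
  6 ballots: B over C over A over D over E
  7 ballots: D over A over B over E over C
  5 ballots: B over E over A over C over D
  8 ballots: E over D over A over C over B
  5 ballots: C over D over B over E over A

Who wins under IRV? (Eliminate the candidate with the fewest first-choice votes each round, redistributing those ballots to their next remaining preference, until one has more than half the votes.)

Round 1: A 0, B 18, C 5, D 13, E 8. A eliminated.
Round 2: B 18, C 5, D 13, E 8. C eliminated.
Round 3: B 18, D 18, E 8. E eliminated.
Round 4: B 18, D 26. D has a majority (≥23).

D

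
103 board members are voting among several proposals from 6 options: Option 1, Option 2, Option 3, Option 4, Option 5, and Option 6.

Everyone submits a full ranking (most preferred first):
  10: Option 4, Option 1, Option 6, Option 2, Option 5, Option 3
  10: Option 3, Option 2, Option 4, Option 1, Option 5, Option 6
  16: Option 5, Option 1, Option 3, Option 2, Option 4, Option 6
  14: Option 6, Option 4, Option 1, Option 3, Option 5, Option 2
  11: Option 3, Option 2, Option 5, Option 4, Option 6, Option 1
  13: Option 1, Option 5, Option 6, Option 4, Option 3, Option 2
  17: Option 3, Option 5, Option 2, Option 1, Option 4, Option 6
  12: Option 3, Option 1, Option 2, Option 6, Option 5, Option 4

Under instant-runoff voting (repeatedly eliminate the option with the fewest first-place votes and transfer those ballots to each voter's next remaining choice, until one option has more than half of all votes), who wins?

Round 1: Option 1 13, Option 2 0, Option 3 50, Option 4 10, Option 5 16, Option 6 14. Option 2 eliminated.
Round 2: Option 1 13, Option 3 50, Option 4 10, Option 5 16, Option 6 14. Option 4 eliminated.
Round 3: Option 1 23, Option 3 50, Option 5 16, Option 6 14. Option 6 eliminated.
Round 4: Option 1 37, Option 3 50, Option 5 16. Option 5 eliminated.
Round 5: Option 1 53, Option 3 50. Option 1 has a majority (≥52).

Option 1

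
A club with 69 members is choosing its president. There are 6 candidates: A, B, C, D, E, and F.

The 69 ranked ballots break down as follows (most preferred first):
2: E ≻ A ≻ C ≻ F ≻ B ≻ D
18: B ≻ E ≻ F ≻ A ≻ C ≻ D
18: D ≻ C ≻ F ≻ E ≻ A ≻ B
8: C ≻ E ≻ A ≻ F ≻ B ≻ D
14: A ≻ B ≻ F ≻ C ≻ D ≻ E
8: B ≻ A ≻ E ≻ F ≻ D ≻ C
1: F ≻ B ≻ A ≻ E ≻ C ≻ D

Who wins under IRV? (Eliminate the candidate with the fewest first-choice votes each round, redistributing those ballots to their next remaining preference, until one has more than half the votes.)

Round 1: A 14, B 26, C 8, D 18, E 2, F 1. F eliminated.
Round 2: A 14, B 27, C 8, D 18, E 2. E eliminated.
Round 3: A 16, B 27, C 8, D 18. C eliminated.
Round 4: A 24, B 27, D 18. D eliminated.
Round 5: A 42, B 27. A has a majority (≥35).

A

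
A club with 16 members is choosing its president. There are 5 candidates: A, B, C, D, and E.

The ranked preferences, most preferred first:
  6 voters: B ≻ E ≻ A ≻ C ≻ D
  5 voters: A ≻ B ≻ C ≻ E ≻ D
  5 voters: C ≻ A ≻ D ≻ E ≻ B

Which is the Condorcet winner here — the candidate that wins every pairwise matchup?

A

A vs B: 10–6
A vs C: 11–5
A vs D: 16–0
A vs E: 10–6
A beats every other candidate.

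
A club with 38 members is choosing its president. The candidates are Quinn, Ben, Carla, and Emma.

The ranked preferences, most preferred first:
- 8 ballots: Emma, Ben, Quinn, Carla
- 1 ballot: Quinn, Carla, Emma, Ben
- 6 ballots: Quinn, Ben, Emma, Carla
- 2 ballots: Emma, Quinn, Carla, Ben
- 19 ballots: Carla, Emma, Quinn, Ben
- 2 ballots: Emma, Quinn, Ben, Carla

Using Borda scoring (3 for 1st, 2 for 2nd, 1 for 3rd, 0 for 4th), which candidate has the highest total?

Emma

Quinn: 8×1 + 1×3 + 6×3 + 2×2 + 19×1 + 2×2 = 56
Ben: 8×2 + 1×0 + 6×2 + 2×0 + 19×0 + 2×1 = 30
Carla: 8×0 + 1×2 + 6×0 + 2×1 + 19×3 + 2×0 = 61
Emma: 8×3 + 1×1 + 6×1 + 2×3 + 19×2 + 2×3 = 81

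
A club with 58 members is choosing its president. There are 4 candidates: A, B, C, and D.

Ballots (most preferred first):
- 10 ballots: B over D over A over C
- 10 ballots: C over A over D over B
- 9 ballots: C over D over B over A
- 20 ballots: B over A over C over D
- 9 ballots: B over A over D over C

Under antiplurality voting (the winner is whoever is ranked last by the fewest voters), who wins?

Last-place votes: A 9, B 10, C 19, D 20.

A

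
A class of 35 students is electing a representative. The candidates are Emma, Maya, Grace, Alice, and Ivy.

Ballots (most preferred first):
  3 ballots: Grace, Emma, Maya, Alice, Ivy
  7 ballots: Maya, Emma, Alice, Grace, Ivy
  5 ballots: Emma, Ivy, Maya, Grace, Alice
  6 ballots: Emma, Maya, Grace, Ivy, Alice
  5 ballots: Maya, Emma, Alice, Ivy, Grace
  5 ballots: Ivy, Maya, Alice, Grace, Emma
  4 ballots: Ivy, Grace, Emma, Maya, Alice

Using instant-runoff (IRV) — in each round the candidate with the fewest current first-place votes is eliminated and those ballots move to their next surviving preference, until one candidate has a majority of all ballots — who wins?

Round 1: Emma 11, Maya 12, Grace 3, Alice 0, Ivy 9. Alice eliminated.
Round 2: Emma 11, Maya 12, Grace 3, Ivy 9. Grace eliminated.
Round 3: Emma 14, Maya 12, Ivy 9. Ivy eliminated.
Round 4: Emma 18, Maya 17. Emma has a majority (≥18).

Emma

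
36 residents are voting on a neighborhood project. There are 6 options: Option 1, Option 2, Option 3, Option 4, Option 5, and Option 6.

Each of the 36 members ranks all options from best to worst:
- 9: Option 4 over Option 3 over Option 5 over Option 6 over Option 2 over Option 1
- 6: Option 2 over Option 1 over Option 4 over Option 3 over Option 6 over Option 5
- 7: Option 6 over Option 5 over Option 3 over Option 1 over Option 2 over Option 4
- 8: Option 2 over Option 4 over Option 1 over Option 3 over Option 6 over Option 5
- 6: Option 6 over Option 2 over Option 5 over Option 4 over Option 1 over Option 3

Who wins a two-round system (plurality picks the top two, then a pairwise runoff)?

Option 6

Round 1 first-place votes: Option 1 0, Option 2 14, Option 3 0, Option 4 9, Option 5 0, Option 6 13. Option 2 and Option 6 advance.
Runoff: Option 2 is ranked above Option 6 on 14 ballots, Option 6 above Option 2 on 22.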